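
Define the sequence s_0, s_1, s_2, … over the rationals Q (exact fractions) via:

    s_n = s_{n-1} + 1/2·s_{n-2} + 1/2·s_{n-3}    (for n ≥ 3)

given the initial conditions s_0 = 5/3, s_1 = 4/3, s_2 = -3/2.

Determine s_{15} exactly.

-695/16

s_3 = 1·-3/2 + 1/2·4/3 + 1/2·5/3 = 0
s_4 = 1·0 + 1/2·-3/2 + 1/2·4/3 = -1/12
s_5 = 1·-1/12 + 1/2·0 + 1/2·-3/2 = -5/6
s_6 = 1·-5/6 + 1/2·-1/12 + 1/2·0 = -7/8
s_7 = 1·-7/8 + 1/2·-5/6 + 1/2·-1/12 = -4/3
s_8 = 1·-4/3 + 1/2·-7/8 + 1/2·-5/6 = -35/16
s_9 = 1·-35/16 + 1/2·-4/3 + 1/2·-7/8 = -79/24
s_10 = 1·-79/24 + 1/2·-35/16 + 1/2·-4/3 = -485/96
s_11 = 1·-485/96 + 1/2·-79/24 + 1/2·-35/16 = -187/24
s_12 = 1·-187/24 + 1/2·-485/96 + 1/2·-79/24 = -2297/192
s_13 = 1·-2297/192 + 1/2·-187/24 + 1/2·-485/96 = -1765/96
s_14 = 1·-1765/96 + 1/2·-2297/192 + 1/2·-187/24 = -10853/384
s_15 = 1·-10853/384 + 1/2·-1765/96 + 1/2·-2297/192 = -695/16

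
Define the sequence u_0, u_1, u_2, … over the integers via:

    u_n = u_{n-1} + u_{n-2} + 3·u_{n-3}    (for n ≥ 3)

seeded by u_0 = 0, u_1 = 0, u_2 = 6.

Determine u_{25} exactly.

u_3 = 1·6 + 1·0 + 3·0 = 6
u_4 = 1·6 + 1·6 + 3·0 = 12
u_5 = 1·12 + 1·6 + 3·6 = 36
u_6 = 1·36 + 1·12 + 3·6 = 66
u_7 = 1·66 + 1·36 + 3·12 = 138
u_8 = 1·138 + 1·66 + 3·36 = 312
u_9 = 1·312 + 1·138 + 3·66 = 648
u_10 = 1·648 + 1·312 + 3·138 = 1374
u_11 = 1·1374 + 1·648 + 3·312 = 2958
u_12 = 1·2958 + 1·1374 + 3·648 = 6276
u_13 = 1·6276 + 1·2958 + 3·1374 = 13356
u_14 = 1·13356 + 1·6276 + 3·2958 = 28506
u_15 = 1·28506 + 1·13356 + 3·6276 = 60690
u_16 = 1·60690 + 1·28506 + 3·13356 = 129264
u_17 = 1·129264 + 1·60690 + 3·28506 = 275472
u_18 = 1·275472 + 1·129264 + 3·60690 = 586806
u_19 = 1·586806 + 1·275472 + 3·129264 = 1250070
u_20 = 1·1250070 + 1·586806 + 3·275472 = 2663292
u_21 = 1·2663292 + 1·1250070 + 3·586806 = 5673780
u_22 = 1·5673780 + 1·2663292 + 3·1250070 = 12087282
u_23 = 1·12087282 + 1·5673780 + 3·2663292 = 25750938
u_24 = 1·25750938 + 1·12087282 + 3·5673780 = 54859560
u_25 = 1·54859560 + 1·25750938 + 3·12087282 = 116872344

116872344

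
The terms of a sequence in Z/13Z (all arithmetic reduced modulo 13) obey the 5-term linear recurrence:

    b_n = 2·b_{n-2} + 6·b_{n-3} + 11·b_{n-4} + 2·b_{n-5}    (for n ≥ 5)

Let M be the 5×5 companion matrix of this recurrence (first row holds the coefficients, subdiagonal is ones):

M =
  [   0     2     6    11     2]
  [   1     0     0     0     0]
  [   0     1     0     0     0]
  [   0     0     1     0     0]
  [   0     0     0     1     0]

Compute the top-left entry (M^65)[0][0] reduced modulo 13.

(M^65)[0][0] is the top entry after applying M 65 times to the unit state (1, 0, 0, 0, 0). Equivalently it is h_{69} for the auxiliary sequence (h_n) obeying the same recurrence with h_4 = 1 and h_i = 0 for 0 ≤ i < 4:
h_5 = 0·1 + 2·0 + 6·0 + 11·0 + 2·0 = 0
h_6 = 0·0 + 2·1 + 6·0 + 11·0 + 2·0 = 2
h_7 = 0·2 + 2·0 + 6·1 + 11·0 + 2·0 = 6
h_8 = 0·6 + 2·2 + 6·0 + 11·1 + 2·0 = 2
h_9 = 0·2 + 2·6 + 6·2 + 11·0 + 2·1 = 0
h_10 = 0·0 + 2·2 + 6·6 + 11·2 + 2·0 = 10
h_11 = 0·10 + 2·0 + 6·2 + 11·6 + 2·2 = 4
h_12 = 0·4 + 2·10 + 6·0 + 11·2 + 2·6 = 2
h_13 = 0·2 + 2·4 + 6·10 + 11·0 + 2·2 = 7
h_14 = 0·7 + 2·2 + 6·4 + 11·10 + 2·0 = 8
h_15 = 0·8 + 2·7 + 6·2 + 11·4 + 2·10 = 12
h_16 = 0·12 + 2·8 + 6·7 + 11·2 + 2·4 = 10
h_17 = 0·10 + 2·12 + 6·8 + 11·7 + 2·2 = 10
h_18 = 0·10 + 2·10 + 6·12 + 11·8 + 2·7 = 12
h_19 = 0·12 + 2·10 + 6·10 + 11·12 + 2·8 = 7
h_20 = 0·7 + 2·12 + 6·10 + 11·10 + 2·12 = 10
h_21 = 0·10 + 2·7 + 6·12 + 11·10 + 2·10 = 8
h_22 = 0·8 + 2·10 + 6·7 + 11·12 + 2·10 = 6
h_23 = 0·6 + 2·8 + 6·10 + 11·7 + 2·12 = 8
h_24 = 0·8 + 2·6 + 6·8 + 11·10 + 2·7 = 2
h_25 = 0·2 + 2·8 + 6·6 + 11·8 + 2·10 = 4
h_26 = 0·4 + 2·2 + 6·8 + 11·6 + 2·8 = 4
h_27 = 0·4 + 2·4 + 6·2 + 11·8 + 2·6 = 3
h_28 = 0·3 + 2·4 + 6·4 + 11·2 + 2·8 = 5
h_29 = 0·5 + 2·3 + 6·4 + 11·4 + 2·2 = 0
h_30 = 0·0 + 2·5 + 6·3 + 11·4 + 2·4 = 2
h_31 = 0·2 + 2·0 + 6·5 + 11·3 + 2·4 = 6
h_32 = 0·6 + 2·2 + 6·0 + 11·5 + 2·3 = 0
h_33 = 0·0 + 2·6 + 6·2 + 11·0 + 2·5 = 8
h_34 = 0·8 + 2·0 + 6·6 + 11·2 + 2·0 = 6
h_35 = 0·6 + 2·8 + 6·0 + 11·6 + 2·2 = 8
h_36 = 0·8 + 2·6 + 6·8 + 11·0 + 2·6 = 7
h_37 = 0·7 + 2·8 + 6·6 + 11·8 + 2·0 = 10
h_38 = 0·10 + 2·7 + 6·8 + 11·6 + 2·8 = 1
h_39 = 0·1 + 2·10 + 6·7 + 11·8 + 2·6 = 6
h_40 = 0·6 + 2·1 + 6·10 + 11·7 + 2·8 = 12
h_41 = 0·12 + 2·6 + 6·1 + 11·10 + 2·7 = 12
h_42 = 0·12 + 2·12 + 6·6 + 11·1 + 2·10 = 0
h_43 = 0·0 + 2·12 + 6·12 + 11·6 + 2·1 = 8
h_44 = 0·8 + 2·0 + 6·12 + 11·12 + 2·6 = 8
h_45 = 0·8 + 2·8 + 6·0 + 11·12 + 2·12 = 3
h_46 = 0·3 + 2·8 + 6·8 + 11·0 + 2·12 = 10
h_47 = 0·10 + 2·3 + 6·8 + 11·8 + 2·0 = 12
h_48 = 0·12 + 2·10 + 6·3 + 11·8 + 2·8 = 12
h_49 = 0·12 + 2·12 + 6·10 + 11·3 + 2·8 = 3
h_50 = 0·3 + 2·12 + 6·12 + 11·10 + 2·3 = 4
h_51 = 0·4 + 2·3 + 6·12 + 11·12 + 2·10 = 9
h_52 = 0·9 + 2·4 + 6·3 + 11·12 + 2·12 = 0
h_53 = 0·0 + 2·9 + 6·4 + 11·3 + 2·12 = 8
h_54 = 0·8 + 2·0 + 6·9 + 11·4 + 2·3 = 0
h_55 = 0·0 + 2·8 + 6·0 + 11·9 + 2·4 = 6
h_56 = 0·6 + 2·0 + 6·8 + 11·0 + 2·9 = 1
h_57 = 0·1 + 2·6 + 6·0 + 11·8 + 2·0 = 9
h_58 = 0·9 + 2·1 + 6·6 + 11·0 + 2·8 = 2
h_59 = 0·2 + 2·9 + 6·1 + 11·6 + 2·0 = 12
h_60 = 0·12 + 2·2 + 6·9 + 11·1 + 2·6 = 3
h_61 = 0·3 + 2·12 + 6·2 + 11·9 + 2·1 = 7
h_62 = 0·7 + 2·3 + 6·12 + 11·2 + 2·9 = 1
h_63 = 0·1 + 2·7 + 6·3 + 11·12 + 2·2 = 12
h_64 = 0·12 + 2·1 + 6·7 + 11·3 + 2·12 = 10
h_65 = 0·10 + 2·12 + 6·1 + 11·7 + 2·3 = 9
h_66 = 0·9 + 2·10 + 6·12 + 11·1 + 2·7 = 0
h_67 = 0·0 + 2·9 + 6·10 + 11·12 + 2·1 = 4
h_68 = 0·4 + 2·0 + 6·9 + 11·10 + 2·12 = 6
h_69 = 0·6 + 2·4 + 6·0 + 11·9 + 2·10 = 10

10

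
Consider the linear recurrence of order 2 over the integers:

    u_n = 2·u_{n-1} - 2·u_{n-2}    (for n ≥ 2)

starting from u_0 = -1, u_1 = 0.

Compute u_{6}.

-8

u_2 = 2·0 + -2·-1 = 2
u_3 = 2·2 + -2·0 = 4
u_4 = 2·4 + -2·2 = 4
u_5 = 2·4 + -2·4 = 0
u_6 = 2·0 + -2·4 = -8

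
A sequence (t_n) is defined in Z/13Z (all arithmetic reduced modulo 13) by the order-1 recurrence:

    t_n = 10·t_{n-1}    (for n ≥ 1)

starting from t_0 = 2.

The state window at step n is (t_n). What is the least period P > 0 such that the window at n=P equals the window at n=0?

n=0: window = (2)
n=1: window = (7)
n=2: window = (5)
n=3: window = (11)
n=4: window = (6)
n=5: window = (8)
n=6: window = (2)
window at n=6 equals window at n=0 → period = 6

6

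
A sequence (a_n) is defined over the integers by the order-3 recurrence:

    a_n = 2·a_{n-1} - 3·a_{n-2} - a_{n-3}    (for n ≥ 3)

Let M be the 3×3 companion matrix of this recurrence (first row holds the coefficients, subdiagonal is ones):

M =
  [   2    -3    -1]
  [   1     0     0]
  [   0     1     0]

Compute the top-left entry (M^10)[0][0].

(M^10)[0][0] is the top entry after applying M 10 times to the unit state (1, 0, 0). Equivalently it is h_{12} for the auxiliary sequence (h_n) obeying the same recurrence with h_2 = 1 and h_i = 0 for 0 ≤ i < 2:
h_3 = 2·1 + -3·0 + -1·0 = 2
h_4 = 2·2 + -3·1 + -1·0 = 1
h_5 = 2·1 + -3·2 + -1·1 = -5
h_6 = 2·-5 + -3·1 + -1·2 = -15
h_7 = 2·-15 + -3·-5 + -1·1 = -16
h_8 = 2·-16 + -3·-15 + -1·-5 = 18
h_9 = 2·18 + -3·-16 + -1·-15 = 99
h_10 = 2·99 + -3·18 + -1·-16 = 160
h_11 = 2·160 + -3·99 + -1·18 = 5
h_12 = 2·5 + -3·160 + -1·99 = -569

-569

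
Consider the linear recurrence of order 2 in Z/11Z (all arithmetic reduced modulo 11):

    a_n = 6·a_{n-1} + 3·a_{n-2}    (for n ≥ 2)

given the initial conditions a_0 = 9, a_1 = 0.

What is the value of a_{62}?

a_2 = 6·0 + 3·9 = 5
a_3 = 6·5 + 3·0 = 8
a_4 = 6·8 + 3·5 = 8
a_5 = 6·8 + 3·8 = 6
a_6 = 6·6 + 3·8 = 5
a_7 = 6·5 + 3·6 = 4
a_8 = 6·4 + 3·5 = 6
a_9 = 6·6 + 3·4 = 4
a_10 = 6·4 + 3·6 = 9
a_11 = 6·9 + 3·4 = 0
(a_10, a_11) = (9, 0) = (a_0, a_1), so the sequence has period 10.
62 ≡ 2 (mod 10), hence a_62 = a_2 = 5.

5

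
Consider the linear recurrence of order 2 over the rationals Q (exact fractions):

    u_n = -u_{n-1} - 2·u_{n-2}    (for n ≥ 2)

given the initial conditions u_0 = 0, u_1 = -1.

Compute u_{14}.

u_2 = -1·-1 + -2·0 = 1
u_3 = -1·1 + -2·-1 = 1
u_4 = -1·1 + -2·1 = -3
u_5 = -1·-3 + -2·1 = 1
u_6 = -1·1 + -2·-3 = 5
u_7 = -1·5 + -2·1 = -7
u_8 = -1·-7 + -2·5 = -3
u_9 = -1·-3 + -2·-7 = 17
u_10 = -1·17 + -2·-3 = -11
u_11 = -1·-11 + -2·17 = -23
u_12 = -1·-23 + -2·-11 = 45
u_13 = -1·45 + -2·-23 = 1
u_14 = -1·1 + -2·45 = -91

-91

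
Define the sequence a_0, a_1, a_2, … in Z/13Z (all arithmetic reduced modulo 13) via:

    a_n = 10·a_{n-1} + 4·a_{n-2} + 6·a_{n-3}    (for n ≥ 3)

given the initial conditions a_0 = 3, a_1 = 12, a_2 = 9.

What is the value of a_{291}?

9

a_3 = 10·9 + 4·12 + 6·3 = 0
a_4 = 10·0 + 4·9 + 6·12 = 4
a_5 = 10·4 + 4·0 + 6·9 = 3
a_6 = 10·3 + 4·4 + 6·0 = 7
a_7 = 10·7 + 4·3 + 6·4 = 2
a_8 = 10·2 + 4·7 + 6·3 = 1
Continuing the recurrence:
  a_9 = 8;  a_10 = 5;  a_11 = 10;  a_12 = 12;  a_13 = 8;  a_14 = 6
  a_15 = 8;  a_16 = 9;  a_17 = 2;  a_18 = 0;  a_19 = 10;  a_20 = 8
  a_21 = 3;  a_22 = 5;  a_23 = 6;  a_24 = 7;  a_25 = 7;  a_26 = 4
  a_27 = 6;  a_28 = 1;  a_29 = 6;  a_30 = 9;  a_31 = 3;  a_32 = 11
  a_33 = 7;  a_34 = 2;  a_35 = 10;  a_36 = 7;  a_37 = 5;  a_38 = 8
  a_39 = 12;  a_40 = 0;  a_41 = 5;  a_42 = 5;  a_43 = 5;  a_44 = 9
  a_45 = 10;  a_46 = 10;  a_47 = 12;  a_48 = 12;  a_49 = 7;  a_50 = 8
  a_51 = 11;  a_52 = 2;  a_53 = 8;  a_54 = 11;  a_55 = 11;  a_56 = 7
  a_57 = 11;  a_58 = 9;  a_59 = 7;  a_60 = 3;  a_61 = 8;  a_62 = 4
  a_63 = 12;  a_64 = 2;  a_65 = 1;  a_66 = 12;  a_67 = 6;  a_68 = 10
  a_69 = 1;  a_70 = 8;  a_71 = 1;  a_72 = 9;  a_73 = 12;  a_74 = 6
  a_75 = 6;  a_76 = 0;  a_77 = 8;  a_78 = 12;  a_79 = 9;  a_80 = 4
  a_81 = 5;  a_82 = 3;  a_83 = 9;  a_84 = 2;  a_85 = 9;  a_86 = 9
  a_87 = 8;  a_88 = 1;  a_89 = 5;  a_90 = 11;  a_91 = 6;  a_92 = 4
  a_93 = 0;  a_94 = 0;  a_95 = 11;  a_96 = 6;  a_97 = 0;  a_98 = 12
  a_99 = 0;  a_100 = 9;  a_101 = 6;  a_102 = 5;  a_103 = 11;  a_104 = 10
  a_105 = 5;  a_106 = 0;  a_107 = 2;  a_108 = 11;  a_109 = 1;  a_110 = 1
  a_111 = 2;  a_112 = 4;  a_113 = 2;  a_114 = 9;  a_115 = 5;  a_116 = 7
  a_117 = 1;  a_118 = 3;  a_119 = 11;  a_120 = 11;  a_121 = 3;  a_122 = 10
  a_123 = 9;  a_124 = 5;  a_125 = 3;  a_126 = 0;  a_127 = 3;  a_128 = 9
  a_129 = 11;  a_130 = 8;  a_131 = 9;  a_132 = 6;  a_133 = 1;  a_134 = 10
  a_135 = 10;  a_136 = 3;  a_137 = 0;  a_138 = 7;  a_139 = 10;  a_140 = 11
  a_141 = 10;  a_142 = 9;  a_143 = 1;  a_144 = 2;  a_145 = 0;  a_146 = 1
  a_147 = 9;  a_148 = 3;  a_149 = 7;  a_150 = 6;  a_151 = 2;  a_152 = 8
  a_153 = 7;  a_154 = 10;  a_155 = 7;  a_156 = 9;  a_157 = 9;  a_158 = 12
  a_159 = 2;  a_160 = 5;  a_161 = 0;  a_162 = 6;  a_163 = 12;  a_164 = 1
  a_165 = 3;  a_166 = 2;  a_167 = 12;  a_168 = 3;  a_169 = 12;  a_170 = 9
  a_171 = 0;  a_172 = 4;  a_173 = 3;  a_174 = 7;  a_175 = 2;  a_176 = 1
  a_177 = 8;  a_178 = 5;  a_179 = 10;  a_180 = 12;  a_181 = 8;  a_182 = 6
  a_183 = 8;  a_184 = 9;  a_185 = 2;  a_186 = 0;  a_187 = 10;  a_188 = 8
  a_189 = 3;  a_190 = 5;  a_191 = 6;  a_192 = 7;  a_193 = 7;  a_194 = 4
  a_195 = 6;  a_196 = 1;  a_197 = 6;  a_198 = 9;  a_199 = 3;  a_200 = 11
  a_201 = 7;  a_202 = 2;  a_203 = 10;  a_204 = 7;  a_205 = 5;  a_206 = 8
  a_207 = 12;  a_208 = 0;  a_209 = 5;  a_210 = 5;  a_211 = 5;  a_212 = 9
  a_213 = 10;  a_214 = 10;  a_215 = 12;  a_216 = 12;  a_217 = 7;  a_218 = 8
  a_219 = 11;  a_220 = 2;  a_221 = 8;  a_222 = 11;  a_223 = 11;  a_224 = 7
  a_225 = 11;  a_226 = 9;  a_227 = 7;  a_228 = 3;  a_229 = 8;  a_230 = 4
  a_231 = 12;  a_232 = 2;  a_233 = 1;  a_234 = 12;  a_235 = 6;  a_236 = 10
  a_237 = 1;  a_238 = 8;  a_239 = 1;  a_240 = 9;  a_241 = 12;  a_242 = 6
  a_243 = 6;  a_244 = 0;  a_245 = 8;  a_246 = 12;  a_247 = 9;  a_248 = 4
  a_249 = 5;  a_250 = 3;  a_251 = 9;  a_252 = 2;  a_253 = 9;  a_254 = 9
  a_255 = 8;  a_256 = 1;  a_257 = 5;  a_258 = 11;  a_259 = 6;  a_260 = 4
  a_261 = 0;  a_262 = 0;  a_263 = 11;  a_264 = 6;  a_265 = 0;  a_266 = 12
  a_267 = 0;  a_268 = 9;  a_269 = 6;  a_270 = 5;  a_271 = 11;  a_272 = 10
  a_273 = 5;  a_274 = 0;  a_275 = 2;  a_276 = 11;  a_277 = 1;  a_278 = 1
  a_279 = 2;  a_280 = 4;  a_281 = 2;  a_282 = 9;  a_283 = 5;  a_284 = 7
  a_285 = 1;  a_286 = 3;  a_287 = 11;  a_288 = 11;  a_289 = 3
a_290 = 10·3 + 4·11 + 6·11 = 10
a_291 = 10·10 + 4·3 + 6·11 = 9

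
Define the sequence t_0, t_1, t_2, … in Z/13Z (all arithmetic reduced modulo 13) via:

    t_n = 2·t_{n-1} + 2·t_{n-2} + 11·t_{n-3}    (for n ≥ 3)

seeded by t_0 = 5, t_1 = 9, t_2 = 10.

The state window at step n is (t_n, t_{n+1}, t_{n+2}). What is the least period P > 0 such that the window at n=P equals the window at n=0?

n=0: window = (5, 9, 10)
n=1: window = (9, 10, 2)
n=2: window = (10, 2, 6)
n=3: window = (2, 6, 9)
n=4: window = (6, 9, 0)
n=5: window = (9, 0, 6)
n=6: window = (0, 6, 7)
n=7: window = (6, 7, 0)
n=8: window = (7, 0, 2)
n=9: window = (0, 2, 3)
n=10: window = (2, 3, 10)
n=11: window = (3, 10, 9)
n=12: window = (10, 9, 6)
n=13: window = (9, 6, 10)
n=14: window = (6, 10, 1)
n=15: window = (10, 1, 10)
n=16: window = (1, 10, 2)
n=17: window = (10, 2, 9)
n=18: window = (2, 9, 2)
n=19: window = (9, 2, 5)
n=20: window = (2, 5, 9)
n=21: window = (5, 9, 11)
n=22: window = (9, 11, 4)
n=23: window = (11, 4, 12)
n=24: window = (4, 12, 10)
n=25: window = (12, 10, 10)
n=26: window = (10, 10, 3)
n=27: window = (10, 3, 6)
n=28: window = (3, 6, 11)
n=29: window = (6, 11, 2)
n=30: window = (11, 2, 1)
n=31: window = (2, 1, 10)
n=32: window = (1, 10, 5)
n=33: window = (10, 5, 2)
n=34: window = (5, 2, 7)
n=35: window = (2, 7, 8)
n=36: window = (7, 8, 0)
n=37: window = (8, 0, 2)
n=38: window = (0, 2, 1)
n=39: window = (2, 1, 6)
n=40: window = (1, 6, 10)
…
n=166: window = (3, 9, 5)
n=167: window = (9, 5, 9)
n=168: window = (5, 9, 10)
window at n=168 equals window at n=0 → period = 168

168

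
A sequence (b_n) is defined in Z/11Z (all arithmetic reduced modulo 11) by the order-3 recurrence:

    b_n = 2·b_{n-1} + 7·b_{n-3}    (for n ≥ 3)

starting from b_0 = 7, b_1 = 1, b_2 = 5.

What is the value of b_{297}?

b_3 = 2·5 + 0·1 + 7·7 = 4
b_4 = 2·4 + 0·5 + 7·1 = 4
b_5 = 2·4 + 0·4 + 7·5 = 10
b_6 = 2·10 + 0·4 + 7·4 = 4
b_7 = 2·4 + 0·10 + 7·4 = 3
b_8 = 2·3 + 0·4 + 7·10 = 10
Continuing the recurrence:
  b_9 = 4;  b_10 = 7;  b_11 = 7;  b_12 = 9;  b_13 = 1;  b_14 = 7
  b_15 = 0;  b_16 = 7;  b_17 = 8;  b_18 = 5;  b_19 = 4;  b_20 = 9
  b_21 = 9;  b_22 = 2;  b_23 = 1;  b_24 = 10;  b_25 = 1;  b_26 = 9
  b_27 = 0;  b_28 = 7;  b_29 = 0;  b_30 = 0;  b_31 = 5;  b_32 = 10
  b_33 = 9;  b_34 = 9;  b_35 = 0;  b_36 = 8;  b_37 = 2;  b_38 = 4
  b_39 = 9;  b_40 = 10;  b_41 = 4;  b_42 = 5;  b_43 = 3;  b_44 = 1
  b_45 = 4;  b_46 = 7;  b_47 = 10;  b_48 = 4;  b_49 = 2;  b_50 = 8
  b_51 = 0;  b_52 = 3;  b_53 = 7;  b_54 = 3;  b_55 = 5;  b_56 = 4
  b_57 = 7;  b_58 = 5;  b_59 = 5;  b_60 = 4;  b_61 = 10;  b_62 = 0
  b_63 = 6;  b_64 = 5;  b_65 = 10;  b_66 = 7;  b_67 = 5;  b_68 = 3
  b_69 = 0;  b_70 = 2;  b_71 = 3;  b_72 = 6;  b_73 = 4;  b_74 = 7
  b_75 = 1;  b_76 = 8;  b_77 = 10;  b_78 = 5;  b_79 = 0;  b_80 = 4
  b_81 = 10;  b_82 = 9;  b_83 = 2;  b_84 = 8;  b_85 = 2;  b_86 = 7
  b_87 = 4;  b_88 = 0;  b_89 = 5;  b_90 = 5;  b_91 = 10;  b_92 = 0
  b_93 = 2;  b_94 = 8;  b_95 = 5;  b_96 = 2;  b_97 = 5;  b_98 = 1
  b_99 = 5;  b_100 = 1;  b_101 = 9;  b_102 = 9;  b_103 = 3;  b_104 = 3
  b_105 = 3;  b_106 = 5;  b_107 = 9;  b_108 = 6;  b_109 = 3;  b_110 = 3
  b_111 = 4;  b_112 = 7;  b_113 = 2;  b_114 = 10;  b_115 = 3;  b_116 = 9
  b_117 = 0;  b_118 = 10;  b_119 = 6;  b_120 = 1;  b_121 = 6;  b_122 = 10
  b_123 = 5;  b_124 = 8;  b_125 = 9;  b_126 = 9;  b_127 = 8;  b_128 = 2
  b_129 = 1;  b_130 = 3;  b_131 = 9;  b_132 = 3;  b_133 = 5;  b_134 = 7
  b_135 = 2;  b_136 = 6;  b_137 = 6;  b_138 = 4;  b_139 = 6;  b_140 = 10
  b_141 = 4;  b_142 = 6;  b_143 = 5;  b_144 = 5;  b_145 = 8;  b_146 = 7
  b_147 = 5;  b_148 = 0;  b_149 = 5;  b_150 = 1;  b_151 = 2;  b_152 = 6
  b_153 = 8;  b_154 = 8;  b_155 = 3;  b_156 = 7;  b_157 = 4;  b_158 = 7
  b_159 = 8;  b_160 = 0;  b_161 = 5;  b_162 = 0;  b_163 = 0;  b_164 = 2
  b_165 = 4;  b_166 = 8;  b_167 = 8;  b_168 = 0;  b_169 = 1;  b_170 = 3
  b_171 = 6;  b_172 = 8;  b_173 = 4;  b_174 = 6;  b_175 = 2;  b_176 = 10
  b_177 = 7;  b_178 = 6;  b_179 = 5;  b_180 = 4;  b_181 = 6;  b_182 = 3
  b_183 = 1;  b_184 = 0;  b_185 = 10;  b_186 = 5;  b_187 = 10;  b_188 = 2
  b_189 = 6;  b_190 = 5;  b_191 = 2;  b_192 = 2;  b_193 = 6;  b_194 = 4
  b_195 = 0;  b_196 = 9;  b_197 = 2;  b_198 = 4;  b_199 = 5;  b_200 = 2
  b_201 = 10;  b_202 = 0;  b_203 = 3;  b_204 = 10;  b_205 = 9;  b_206 = 6
  b_207 = 5;  b_208 = 7;  b_209 = 1;  b_210 = 4;  b_211 = 2;  b_212 = 0
  b_213 = 6;  b_214 = 4;  b_215 = 8;  b_216 = 3;  b_217 = 1;  b_218 = 3
  b_219 = 5;  b_220 = 6;  b_221 = 0;  b_222 = 2;  b_223 = 2;  b_224 = 4
  b_225 = 0;  b_226 = 3;  b_227 = 1;  b_228 = 2;  b_229 = 3;  b_230 = 2
  b_231 = 7;  b_232 = 2;  b_233 = 7;  b_234 = 8;  b_235 = 8;  b_236 = 10
  b_237 = 10;  b_238 = 10;  b_239 = 2;  b_240 = 8;  b_241 = 9;  b_242 = 10
  b_243 = 10;  b_244 = 6;  b_245 = 5;  b_246 = 3;  b_247 = 4;  b_248 = 10
  b_249 = 8;  b_250 = 0;  b_251 = 4;  b_252 = 9;  b_253 = 7;  b_254 = 9
  b_255 = 4;  b_256 = 2;  b_257 = 1;  b_258 = 8;  b_259 = 8;  b_260 = 1
  b_261 = 3;  b_262 = 7;  b_263 = 10;  b_264 = 8;  b_265 = 10;  b_266 = 2
  b_267 = 5;  b_268 = 3;  b_269 = 9;  b_270 = 9;  b_271 = 6;  b_272 = 9
  b_273 = 4;  b_274 = 6;  b_275 = 9;  b_276 = 2;  b_277 = 2;  b_278 = 1
  b_279 = 5;  b_280 = 2;  b_281 = 0;  b_282 = 2;  b_283 = 7;  b_284 = 3
  b_285 = 9;  b_286 = 1;  b_287 = 1;  b_288 = 10;  b_289 = 5;  b_290 = 6
  b_291 = 5;  b_292 = 1;  b_293 = 0;  b_294 = 2;  b_295 = 0
b_296 = 2·0 + 0·2 + 7·0 = 0
b_297 = 2·0 + 0·0 + 7·2 = 3

3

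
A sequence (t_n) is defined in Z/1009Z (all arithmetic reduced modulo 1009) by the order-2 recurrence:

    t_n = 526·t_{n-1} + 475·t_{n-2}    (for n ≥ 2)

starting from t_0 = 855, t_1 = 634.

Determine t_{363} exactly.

589

t_2 = 526·634 + 475·855 = 12
t_3 = 526·12 + 475·634 = 726
t_4 = 526·726 + 475·12 = 120
t_5 = 526·120 + 475·726 = 334
t_6 = 526·334 + 475·120 = 614
t_7 = 526·614 + 475·334 = 321
Continuing the recurrence:
  t_8 = 392;  t_9 = 472;  t_10 = 602;  t_11 = 28;  t_12 = 1005;  t_13 = 97
  t_14 = 690;  t_15 = 370;  t_16 = 717;  t_17 = 969;  t_18 = 691;  t_19 = 397
  t_20 = 259;  t_21 = 920;  t_22 = 536;  t_23 = 528;  t_24 = 585;  t_25 = 533
  t_26 = 256;  t_27 = 375;  t_28 = 6;  t_29 = 670;  t_30 = 102;  t_31 = 590
  t_32 = 595;  t_33 = 937;  t_34 = 575;  t_35 = 865;  t_36 = 626;  t_37 = 554
  t_38 = 507;  t_39 = 107;  t_40 = 461;  t_41 = 701;  t_42 = 463;  t_43 = 374
  t_44 = 941;  t_45 = 622;  t_46 = 244;  t_47 = 14;  t_48 = 166;  t_49 = 129
  t_50 = 399;  t_51 = 737;  t_52 = 39;  t_53 = 286;  t_54 = 458;  t_55 = 401
  t_56 = 660;  t_57 = 847;  t_58 = 254;  t_59 = 150;  t_60 = 777;  t_61 = 677
  t_62 = 715;  t_63 = 446;  t_64 = 100;  t_65 = 92;  t_66 = 37;  t_67 = 604
  t_68 = 291;  t_69 = 42;  t_70 = 895;  t_71 = 346;  t_72 = 712;  t_73 = 56
  t_74 = 380;  t_75 = 464;  t_76 = 784;  t_77 = 141;  t_78 = 588;  t_79 = 915
  t_80 = 813;  t_81 = 577;  t_82 = 530;  t_83 = 932;  t_84 = 367;  t_85 = 72
  t_86 = 307;  t_87 = 945;  t_88 = 162;  t_89 = 326;  t_90 = 212;  t_91 = 995
  t_92 = 508;  t_93 = 236;  t_94 = 178;  t_95 = 901;  t_96 = 499;  t_97 = 293
  t_98 = 660;  t_99 = 1006;  t_100 = 141;  t_101 = 93;  t_102 = 867;  t_103 = 762
  t_104 = 392;  t_105 = 75;  t_106 = 643;  t_107 = 513;  t_108 = 133;  t_109 = 843
  t_110 = 75;  t_111 = 960;  t_112 = 770;  t_113 = 343;  t_114 = 299;  t_115 = 346
  t_116 = 132;  t_117 = 703;  t_118 = 626;  t_119 = 288;  t_120 = 842;  t_121 = 526
  t_122 = 596;  t_123 = 324;  t_124 = 483;  t_125 = 322;  t_126 = 242;  t_127 = 749
  t_128 = 388;  t_129 = 877;  t_130 = 851;  t_131 = 497;  t_132 = 716;  t_133 = 228
  t_134 = 933;  t_135 = 721;  t_136 = 86;  t_137 = 255;  t_138 = 423;  t_139 = 563
  t_140 = 635;  t_141 = 71;  t_142 = 956;  t_143 = 802;  t_144 = 140;  t_145 = 540
  t_146 = 417;  t_147 = 603;  t_148 = 663;  t_149 = 502;  t_150 = 820;  t_151 = 803
  t_152 = 642;  t_153 = 709;  t_154 = 845;  t_155 = 279;  t_156 = 242;  t_157 = 504
  t_158 = 670;  t_159 = 546;  t_160 = 46;  t_161 = 17;  t_162 = 522;  t_163 = 127
  t_164 = 953;  t_165 = 599;  t_166 = 909;  t_167 = 864;  t_168 = 337;  t_169 = 424
  t_170 = 688;  t_171 = 266;  t_172 = 558;  t_173 = 114;  t_174 = 116;  t_175 = 140
  t_176 = 597;  t_177 = 129;  t_178 = 297;  t_179 = 562;  t_180 = 799;  t_181 = 95
  t_182 = 670;  t_183 = 1008;  t_184 = 898;  t_185 = 670;  t_186 = 22;  t_187 = 888
  t_188 = 281;  t_189 = 530;  t_190 = 583;  t_191 = 431;  t_192 = 140;  t_193 = 890
  t_194 = 879;  t_195 = 211;  t_196 = 804;  t_197 = 467;  t_198 = 953;  t_199 = 659
  t_200 = 181;  t_201 = 595;  t_202 = 390;  t_203 = 418;  t_204 = 509;  t_205 = 126
  t_206 = 306;  t_207 = 844;  t_208 = 38;  t_209 = 135;  t_210 = 268;  t_211 = 266
  t_212 = 840;  t_213 = 123;  t_214 = 567;  t_215 = 490;  t_216 = 367;  t_217 = 1003
  t_218 = 648;  t_219 = 992;  t_220 = 194;  t_221 = 132;  t_222 = 142;  t_223 = 168
  t_224 = 432;  t_225 = 296;  t_226 = 683;  t_227 = 403;  t_228 = 624;  t_229 = 14
  t_230 = 55;  t_231 = 265;  t_232 = 39;  t_233 = 84;  t_234 = 151;  t_235 = 264
  t_236 = 717;  t_237 = 60;  t_238 = 823;  t_239 = 285;  t_240 = 11;  t_241 = 910
  t_242 = 574;  t_243 = 631;  t_244 = 165;  t_245 = 68;  t_246 = 126;  t_247 = 703
  t_248 = 803;  t_249 = 562;  t_250 = 1007;  t_251 = 531;  t_252 = 881;  t_253 = 250
  t_254 = 70;  t_255 = 184;  t_256 = 882;  t_257 = 418;  t_258 = 121;  t_259 = 865
  t_260 = 902;  t_261 = 434;  t_262 = 884;  t_263 = 149;  t_264 = 837;  t_265 = 483
  t_266 = 828;  t_267 = 22;  t_268 = 263;  t_269 = 465;  t_270 = 221;  t_271 = 115
  t_272 = 998;  t_273 = 407;  t_274 = 1003;  t_275 = 477;  t_276 = 847;  t_277 = 103
  t_278 = 435;  t_279 = 260;  t_280 = 325;  t_281 = 831;  t_282 = 207;  t_283 = 116
  t_284 = 928;  t_285 = 386;  t_286 = 94;  t_287 = 724;  t_288 = 685;  t_289 = 937
  t_290 = 947;  t_291 = 791;  t_292 = 169;  t_293 = 479;  t_294 = 268;  t_295 = 208
  t_296 = 602;  t_297 = 753;  t_298 = 953;  t_299 = 294;  t_300 = 910;  t_301 = 802
  t_302 = 488;  t_303 = 959;  t_304 = 673;  t_305 = 305;  t_306 = 830;  t_307 = 271
  t_308 = 8;  t_309 = 754;  t_310 = 840;  t_311 = 862;  t_312 = 816;  t_313 = 187
  t_314 = 633;  t_315 = 21;  t_316 = 949;  t_317 = 613;  t_318 = 319;  t_319 = 883
  t_320 = 493;  t_321 = 695;  t_322 = 399;  t_323 = 184;  t_324 = 762;  t_325 = 865
  t_326 = 659;  t_327 = 759;  t_328 = 914;  t_329 = 792;  t_330 = 155;  t_331 = 653
  t_332 = 386;  t_333 = 639;  t_334 = 838;  t_335 = 680;  t_336 = 998;  t_337 = 388
  t_338 = 90;  t_339 = 579;  t_340 = 208;  t_341 = 4;  t_342 = 4;  t_343 = 977
  t_344 = 203;  t_345 = 768;  t_346 = 938;  t_347 = 538;  t_348 = 40;  t_349 = 124
  t_350 = 477;  t_351 = 39;  t_352 = 893;  t_353 = 896;  t_354 = 488;  t_355 = 204
  t_356 = 80;  t_357 = 747;  t_358 = 79;  t_359 = 851;  t_360 = 831;  t_361 = 834
t_362 = 526·834 + 475·831 = 984
t_363 = 526·984 + 475·834 = 589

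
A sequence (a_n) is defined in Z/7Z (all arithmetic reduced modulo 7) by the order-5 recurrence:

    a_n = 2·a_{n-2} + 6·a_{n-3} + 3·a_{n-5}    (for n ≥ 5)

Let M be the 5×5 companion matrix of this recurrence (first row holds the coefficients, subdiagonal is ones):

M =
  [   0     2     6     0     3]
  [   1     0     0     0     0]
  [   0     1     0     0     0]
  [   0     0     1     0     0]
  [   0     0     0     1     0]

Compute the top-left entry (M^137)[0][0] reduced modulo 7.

(M^137)[0][0] is the top entry after applying M 137 times to the unit state (1, 0, 0, 0, 0). Equivalently it is h_{141} for the auxiliary sequence (h_n) obeying the same recurrence with h_4 = 1 and h_i = 0 for 0 ≤ i < 4:
h_5 = 0·1 + 2·0 + 6·0 + 0·0 + 3·0 = 0
h_6 = 0·0 + 2·1 + 6·0 + 0·0 + 3·0 = 2
h_7 = 0·2 + 2·0 + 6·1 + 0·0 + 3·0 = 6
h_8 = 0·6 + 2·2 + 6·0 + 0·1 + 3·0 = 4
h_9 = 0·4 + 2·6 + 6·2 + 0·0 + 3·1 = 6
h_10 = 0·6 + 2·4 + 6·6 + 0·2 + 3·0 = 2
Continuing the recurrence:
  h_11 = 0;  h_12 = 2;  h_13 = 3;  h_14 = 1;  h_15 = 3;  h_16 = 6
  h_17 = 4;  h_18 = 4;  h_19 = 5;  h_20 = 6;  h_21 = 3;  h_22 = 5
  h_23 = 5;  h_24 = 1;  h_25 = 2;  h_26 = 6;  h_27 = 4;  h_28 = 4
  h_29 = 5;  h_30 = 3;  h_31 = 3;  h_32 = 6;  h_33 = 1;  h_34 = 3
  h_35 = 5;  h_36 = 0;  h_37 = 4;  h_38 = 5;  h_39 = 3;  h_40 = 0
  h_41 = 1;  h_42 = 2;  h_43 = 3;  h_44 = 5;  h_45 = 4;  h_46 = 3
  h_47 = 2;  h_48 = 4;  h_49 = 2;  h_50 = 4;  h_51 = 2;  h_52 = 5
  h_53 = 5;  h_54 = 0;  h_55 = 3;  h_56 = 1;  h_57 = 0;  h_58 = 0
  h_59 = 6;  h_60 = 2;  h_61 = 1;  h_62 = 5;  h_63 = 0;  h_64 = 6
  h_65 = 1;  h_66 = 1;  h_67 = 4;  h_68 = 1;  h_69 = 4;  h_70 = 1
  h_71 = 3;  h_72 = 3;  h_73 = 1;  h_74 = 1;  h_75 = 2;  h_76 = 3
  h_77 = 5;  h_78 = 0;  h_79 = 3;  h_80 = 1;  h_81 = 1;  h_82 = 0
  h_83 = 1;  h_84 = 1;  h_85 = 5;  h_86 = 4;  h_87 = 2;  h_88 = 6
  h_89 = 3;  h_90 = 4;  h_91 = 5;  h_92 = 4;  h_93 = 3;  h_94 = 5
  h_95 = 0;  h_96 = 1;  h_97 = 0;  h_98 = 4;  h_99 = 0;  h_100 = 1
  h_101 = 6;  h_102 = 2;  h_103 = 2;  h_104 = 5;  h_105 = 5;  h_106 = 5
  h_107 = 4;  h_108 = 4;  h_109 = 4;  h_110 = 5;  h_111 = 5;  h_112 = 4
  h_113 = 3;  h_114 = 1;  h_115 = 3;  h_116 = 0;  h_117 = 3;  h_118 = 6
  h_119 = 2;  h_120 = 4;  h_121 = 5;  h_122 = 1;  h_123 = 3;  h_124 = 3
  h_125 = 3;  h_126 = 4;  h_127 = 6;  h_128 = 0;  h_129 = 3;  h_130 = 3
  h_131 = 4;  h_132 = 0;  h_133 = 5;  h_134 = 5;  h_135 = 5;  h_136 = 3
  h_137 = 5;  h_138 = 2;  h_139 = 1
h_140 = 0·1 + 2·2 + 6·5 + 0·3 + 3·5 = 0
h_141 = 0·0 + 2·1 + 6·2 + 0·5 + 3·3 = 2

2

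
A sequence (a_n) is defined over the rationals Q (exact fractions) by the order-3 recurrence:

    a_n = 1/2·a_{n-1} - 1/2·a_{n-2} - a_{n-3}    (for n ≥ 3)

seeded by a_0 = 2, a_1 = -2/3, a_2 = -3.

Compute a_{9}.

-3451/384

a_3 = 1/2·-3 + -1/2·-2/3 + -1·2 = -19/6
a_4 = 1/2·-19/6 + -1/2·-3 + -1·-2/3 = 7/12
a_5 = 1/2·7/12 + -1/2·-19/6 + -1·-3 = 39/8
a_6 = 1/2·39/8 + -1/2·7/12 + -1·-19/6 = 85/16
a_7 = 1/2·85/16 + -1/2·39/8 + -1·7/12 = -35/96
a_8 = 1/2·-35/96 + -1/2·85/16 + -1·39/8 = -1481/192
a_9 = 1/2·-1481/192 + -1/2·-35/96 + -1·85/16 = -3451/384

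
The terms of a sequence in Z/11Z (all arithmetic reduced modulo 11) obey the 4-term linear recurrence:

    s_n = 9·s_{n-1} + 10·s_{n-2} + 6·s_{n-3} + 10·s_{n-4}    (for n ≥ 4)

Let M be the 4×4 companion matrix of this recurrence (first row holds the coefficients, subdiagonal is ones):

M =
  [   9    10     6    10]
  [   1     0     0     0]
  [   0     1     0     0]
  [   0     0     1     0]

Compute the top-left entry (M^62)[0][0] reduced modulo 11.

8

(M^62)[0][0] is the top entry after applying M 62 times to the unit state (1, 0, 0, 0). Equivalently it is h_{65} for the auxiliary sequence (h_n) obeying the same recurrence with h_3 = 1 and h_i = 0 for 0 ≤ i < 3:
h_4 = 9·1 + 10·0 + 6·0 + 10·0 = 9
h_5 = 9·9 + 10·1 + 6·0 + 10·0 = 3
h_6 = 9·3 + 10·9 + 6·1 + 10·0 = 2
h_7 = 9·2 + 10·3 + 6·9 + 10·1 = 2
h_8 = 9·2 + 10·2 + 6·3 + 10·9 = 3
h_9 = 9·3 + 10·2 + 6·2 + 10·3 = 1
h_10 = 9·1 + 10·3 + 6·2 + 10·2 = 5
h_11 = 9·5 + 10·1 + 6·3 + 10·2 = 5
h_12 = 9·5 + 10·5 + 6·1 + 10·3 = 10
h_13 = 9·10 + 10·5 + 6·5 + 10·1 = 4
h_14 = 9·4 + 10·10 + 6·5 + 10·5 = 7
h_15 = 9·7 + 10·4 + 6·10 + 10·5 = 4
h_16 = 9·4 + 10·7 + 6·4 + 10·10 = 10
h_17 = 9·10 + 10·4 + 6·7 + 10·4 = 3
h_18 = 9·3 + 10·10 + 6·4 + 10·7 = 1
h_19 = 9·1 + 10·3 + 6·10 + 10·4 = 7
h_20 = 9·7 + 10·1 + 6·3 + 10·10 = 4
h_21 = 9·4 + 10·7 + 6·1 + 10·3 = 10
h_22 = 9·10 + 10·4 + 6·7 + 10·1 = 6
h_23 = 9·6 + 10·10 + 6·4 + 10·7 = 6
h_24 = 9·6 + 10·6 + 6·10 + 10·4 = 5
h_25 = 9·5 + 10·6 + 6·6 + 10·10 = 10
h_26 = 9·10 + 10·5 + 6·6 + 10·6 = 5
h_27 = 9·5 + 10·10 + 6·5 + 10·6 = 4
h_28 = 9·4 + 10·5 + 6·10 + 10·5 = 9
h_29 = 9·9 + 10·4 + 6·5 + 10·10 = 9
h_30 = 9·9 + 10·9 + 6·4 + 10·5 = 3
h_31 = 9·3 + 10·9 + 6·9 + 10·4 = 2
h_32 = 9·2 + 10·3 + 6·9 + 10·9 = 5
h_33 = 9·5 + 10·2 + 6·3 + 10·9 = 8
h_34 = 9·8 + 10·5 + 6·2 + 10·3 = 10
h_35 = 9·10 + 10·8 + 6·5 + 10·2 = 0
h_36 = 9·0 + 10·10 + 6·8 + 10·5 = 0
h_37 = 9·0 + 10·0 + 6·10 + 10·8 = 8
h_38 = 9·8 + 10·0 + 6·0 + 10·10 = 7
h_39 = 9·7 + 10·8 + 6·0 + 10·0 = 0
h_40 = 9·0 + 10·7 + 6·8 + 10·0 = 8
h_41 = 9·8 + 10·0 + 6·7 + 10·8 = 7
h_42 = 9·7 + 10·8 + 6·0 + 10·7 = 4
h_43 = 9·4 + 10·7 + 6·8 + 10·0 = 0
h_44 = 9·0 + 10·4 + 6·7 + 10·8 = 8
h_45 = 9·8 + 10·0 + 6·4 + 10·7 = 1
h_46 = 9·1 + 10·8 + 6·0 + 10·4 = 8
h_47 = 9·8 + 10·1 + 6·8 + 10·0 = 9
h_48 = 9·9 + 10·8 + 6·1 + 10·8 = 5
h_49 = 9·5 + 10·9 + 6·8 + 10·1 = 6
h_50 = 9·6 + 10·5 + 6·9 + 10·8 = 7
h_51 = 9·7 + 10·6 + 6·5 + 10·9 = 1
h_52 = 9·1 + 10·7 + 6·6 + 10·5 = 0
h_53 = 9·0 + 10·1 + 6·7 + 10·6 = 2
h_54 = 9·2 + 10·0 + 6·1 + 10·7 = 6
h_55 = 9·6 + 10·2 + 6·0 + 10·1 = 7
h_56 = 9·7 + 10·6 + 6·2 + 10·0 = 3
h_57 = 9·3 + 10·7 + 6·6 + 10·2 = 10
h_58 = 9·10 + 10·3 + 6·7 + 10·6 = 2
h_59 = 9·2 + 10·10 + 6·3 + 10·7 = 8
h_60 = 9·8 + 10·2 + 6·10 + 10·3 = 6
h_61 = 9·6 + 10·8 + 6·2 + 10·10 = 4
h_62 = 9·4 + 10·6 + 6·8 + 10·2 = 10
h_63 = 9·10 + 10·4 + 6·6 + 10·8 = 4
h_64 = 9·4 + 10·10 + 6·4 + 10·6 = 0
h_65 = 9·0 + 10·4 + 6·10 + 10·4 = 8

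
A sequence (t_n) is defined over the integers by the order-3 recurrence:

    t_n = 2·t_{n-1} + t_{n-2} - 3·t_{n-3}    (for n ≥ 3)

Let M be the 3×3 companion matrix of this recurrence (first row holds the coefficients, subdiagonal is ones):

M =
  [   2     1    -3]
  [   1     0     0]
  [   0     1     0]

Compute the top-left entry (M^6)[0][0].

(M^6)[0][0] is the top entry after applying M 6 times to the unit state (1, 0, 0). Equivalently it is h_{8} for the auxiliary sequence (h_n) obeying the same recurrence with h_2 = 1 and h_i = 0 for 0 ≤ i < 2:
h_3 = 2·1 + 1·0 + -3·0 = 2
h_4 = 2·2 + 1·1 + -3·0 = 5
h_5 = 2·5 + 1·2 + -3·1 = 9
h_6 = 2·9 + 1·5 + -3·2 = 17
h_7 = 2·17 + 1·9 + -3·5 = 28
h_8 = 2·28 + 1·17 + -3·9 = 46

46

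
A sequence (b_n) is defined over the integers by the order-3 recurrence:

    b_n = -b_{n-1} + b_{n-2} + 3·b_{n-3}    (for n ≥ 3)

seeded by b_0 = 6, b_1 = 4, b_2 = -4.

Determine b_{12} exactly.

b_3 = -1·-4 + 1·4 + 3·6 = 26
b_4 = -1·26 + 1·-4 + 3·4 = -18
b_5 = -1·-18 + 1·26 + 3·-4 = 32
b_6 = -1·32 + 1·-18 + 3·26 = 28
b_7 = -1·28 + 1·32 + 3·-18 = -50
b_8 = -1·-50 + 1·28 + 3·32 = 174
b_9 = -1·174 + 1·-50 + 3·28 = -140
b_10 = -1·-140 + 1·174 + 3·-50 = 164
b_11 = -1·164 + 1·-140 + 3·174 = 218
b_12 = -1·218 + 1·164 + 3·-140 = -474

-474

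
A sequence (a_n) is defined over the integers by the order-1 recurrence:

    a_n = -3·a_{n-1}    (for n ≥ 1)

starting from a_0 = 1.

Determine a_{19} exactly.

a_1 = -3·1 = -3
a_2 = -3·-3 = 9
a_3 = -3·9 = -27
a_4 = -3·-27 = 81
a_5 = -3·81 = -243
a_6 = -3·-243 = 729
a_7 = -3·729 = -2187
a_8 = -3·-2187 = 6561
a_9 = -3·6561 = -19683
a_10 = -3·-19683 = 59049
a_11 = -3·59049 = -177147
a_12 = -3·-177147 = 531441
a_13 = -3·531441 = -1594323
a_14 = -3·-1594323 = 4782969
a_15 = -3·4782969 = -14348907
a_16 = -3·-14348907 = 43046721
a_17 = -3·43046721 = -129140163
a_18 = -3·-129140163 = 387420489
a_19 = -3·387420489 = -1162261467

-1162261467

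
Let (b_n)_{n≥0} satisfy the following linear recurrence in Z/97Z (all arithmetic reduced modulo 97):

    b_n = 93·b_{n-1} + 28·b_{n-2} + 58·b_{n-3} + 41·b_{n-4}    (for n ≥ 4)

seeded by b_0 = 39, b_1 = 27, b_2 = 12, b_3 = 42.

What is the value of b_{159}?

91

b_4 = 93·42 + 28·12 + 58·27 + 41·39 = 35
b_5 = 93·35 + 28·42 + 58·12 + 41·27 = 26
b_6 = 93·26 + 28·35 + 58·42 + 41·12 = 21
b_7 = 93·21 + 28·26 + 58·35 + 41·42 = 31
b_8 = 93·31 + 28·21 + 58·26 + 41·35 = 12
b_9 = 93·12 + 28·31 + 58·21 + 41·26 = 0
Continuing the recurrence:
  b_10 = 85;  b_11 = 75;  b_12 = 50;  b_13 = 40;  b_14 = 54;  b_15 = 89
  b_16 = 94;  b_17 = 1;  b_18 = 13;  b_19 = 56;  b_20 = 75;  b_21 = 26
  b_22 = 54;  b_23 = 77;  b_24 = 64;  b_25 = 84;  b_26 = 85;  b_27 = 54
  b_28 = 57;  b_29 = 55;  b_30 = 39;  b_31 = 17;  b_32 = 52;  b_33 = 32
  b_34 = 33;  b_35 = 15;  b_36 = 2;  b_37 = 49;  b_38 = 46;  b_39 = 76
  b_40 = 28;  b_41 = 0;  b_42 = 94;  b_43 = 96;  b_44 = 1;  b_45 = 85
  b_46 = 89;  b_47 = 4;  b_48 = 75;  b_49 = 20;  b_50 = 81;  b_51 = 94
  b_52 = 16;  b_53 = 35;  b_54 = 60;  b_55 = 90;  b_56 = 29;  b_57 = 44
  b_58 = 71;  b_59 = 15;  b_60 = 43;  b_61 = 59;  b_62 = 93;  b_63 = 24
  b_64 = 30;  b_65 = 23;  b_66 = 36;  b_67 = 23;  b_68 = 85;  b_69 = 37
  b_70 = 95;  b_71 = 30;  b_72 = 23;  b_73 = 15;  b_74 = 11;  b_75 = 30
  b_76 = 61;  b_77 = 6;  b_78 = 92;  b_79 = 9;  b_80 = 54;  b_81 = 89
  b_82 = 18;  b_83 = 4;  b_84 = 7;  b_85 = 24;  b_86 = 3;  b_87 = 66
  b_88 = 44;  b_89 = 17;  b_90 = 71;  b_91 = 18;  b_92 = 50;  b_93 = 75
  b_94 = 11;  b_95 = 68;  b_96 = 34;  b_97 = 49;  b_98 = 10;  b_99 = 78
  b_100 = 33;  b_101 = 82;  b_102 = 1;  b_103 = 32;  b_104 = 92;  b_105 = 68
  b_106 = 30;  b_107 = 90;  b_108 = 48;  b_109 = 66;  b_110 = 61;  b_111 = 27
  b_112 = 24;  b_113 = 17;  b_114 = 15;  b_115 = 5;  b_116 = 42;  b_117 = 84
  b_118 = 96;  b_119 = 50;  b_120 = 61;  b_121 = 80;  b_122 = 76;  b_123 = 55
  b_124 = 28;  b_125 = 95;  b_126 = 17;  b_127 = 69;  b_128 = 68;  b_129 = 42
  b_130 = 33;  b_131 = 57;  b_132 = 3;  b_133 = 79;  b_134 = 62;  b_135 = 13
  b_136 = 84;  b_137 = 73;  b_138 = 21;  b_139 = 90;  b_140 = 49;  b_141 = 36
  b_142 = 34;  b_143 = 32;  b_144 = 71;  b_145 = 83;  b_146 = 56;  b_147 = 61
  b_148 = 28;  b_149 = 2;  b_150 = 14;  b_151 = 51;  b_152 = 94;  b_153 = 6
  b_154 = 29;  b_155 = 29;  b_156 = 48;  b_157 = 26
b_158 = 93·26 + 28·48 + 58·29 + 41·29 = 37
b_159 = 93·37 + 28·26 + 58·48 + 41·29 = 91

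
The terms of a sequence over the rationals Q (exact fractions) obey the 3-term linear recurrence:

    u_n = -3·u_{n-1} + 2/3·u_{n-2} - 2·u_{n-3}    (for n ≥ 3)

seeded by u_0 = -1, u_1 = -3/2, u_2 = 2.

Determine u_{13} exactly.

-264647818/243

u_3 = -3·2 + 2/3·-3/2 + -2·-1 = -5
u_4 = -3·-5 + 2/3·2 + -2·-3/2 = 58/3
u_5 = -3·58/3 + 2/3·-5 + -2·2 = -196/3
u_6 = -3·-196/3 + 2/3·58/3 + -2·-5 = 1970/9
u_7 = -3·1970/9 + 2/3·-196/3 + -2·58/3 = -6650/9
u_8 = -3·-6650/9 + 2/3·1970/9 + -2·-196/3 = 67318/27
u_9 = -3·67318/27 + 2/3·-6650/9 + -2·1970/9 = -227074/27
u_10 = -3·-227074/27 + 2/3·67318/27 + -2·-6650/9 = 2298002/81
u_11 = -3·2298002/81 + 2/3·-227074/27 + -2·67318/27 = -7752062/81
u_12 = -3·-7752062/81 + 2/3·2298002/81 + -2·-227074/27 = 78451894/243
u_13 = -3·78451894/243 + 2/3·-7752062/81 + -2·2298002/81 = -264647818/243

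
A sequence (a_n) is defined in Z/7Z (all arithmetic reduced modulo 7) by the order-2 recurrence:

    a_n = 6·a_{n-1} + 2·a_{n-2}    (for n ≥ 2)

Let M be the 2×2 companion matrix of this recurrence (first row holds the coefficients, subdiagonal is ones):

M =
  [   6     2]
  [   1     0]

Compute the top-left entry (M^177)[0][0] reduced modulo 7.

2

(M^177)[0][0] is the top entry after applying M 177 times to the unit state (1, 0). Equivalently it is h_{178} for the auxiliary sequence (h_n) obeying the same recurrence with h_1 = 1 and h_i = 0 for 0 ≤ i < 1:
h_2 = 6·1 + 2·0 = 6
h_3 = 6·6 + 2·1 = 3
h_4 = 6·3 + 2·6 = 2
h_5 = 6·2 + 2·3 = 4
h_6 = 6·4 + 2·2 = 0
h_7 = 6·0 + 2·4 = 1
(h_6, h_7) = (0, 1) = (h_0, h_1), so the sequence has period 6.
178 ≡ 4 (mod 6), hence h_178 = h_4 = 2.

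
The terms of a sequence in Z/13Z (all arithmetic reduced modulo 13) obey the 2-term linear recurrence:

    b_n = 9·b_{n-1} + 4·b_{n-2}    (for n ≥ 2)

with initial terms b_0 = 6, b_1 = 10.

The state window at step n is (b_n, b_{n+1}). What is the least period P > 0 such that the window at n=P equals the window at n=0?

n=0: window = (6, 10)
n=1: window = (10, 10)
n=2: window = (10, 0)
n=3: window = (0, 1)
n=4: window = (1, 9)
n=5: window = (9, 7)
n=6: window = (7, 8)
n=7: window = (8, 9)
n=8: window = (9, 9)
n=9: window = (9, 0)
n=10: window = (0, 10)
n=11: window = (10, 12)
n=12: window = (12, 5)
n=13: window = (5, 2)
n=14: window = (2, 12)
n=15: window = (12, 12)
n=16: window = (12, 0)
n=17: window = (0, 9)
n=18: window = (9, 3)
n=19: window = (3, 11)
n=20: window = (11, 7)
n=21: window = (7, 3)
n=22: window = (3, 3)
n=23: window = (3, 0)
n=24: window = (0, 12)
n=25: window = (12, 4)
n=26: window = (4, 6)
n=27: window = (6, 5)
n=28: window = (5, 4)
n=29: window = (4, 4)
n=30: window = (4, 0)
n=31: window = (0, 3)
n=32: window = (3, 1)
n=33: window = (1, 8)
n=34: window = (8, 11)
n=35: window = (11, 1)
n=36: window = (1, 1)
n=37: window = (1, 0)
n=38: window = (0, 4)
n=39: window = (4, 10)
n=40: window = (10, 2)
n=41: window = (2, 6)
n=42: window = (6, 10)
window at n=42 equals window at n=0 → period = 42

42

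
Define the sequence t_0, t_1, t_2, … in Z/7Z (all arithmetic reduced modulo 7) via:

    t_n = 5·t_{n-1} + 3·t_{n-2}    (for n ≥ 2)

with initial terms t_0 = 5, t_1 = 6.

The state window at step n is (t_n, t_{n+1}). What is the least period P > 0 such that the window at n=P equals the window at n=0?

3

n=0: window = (5, 6)
n=1: window = (6, 3)
n=2: window = (3, 5)
n=3: window = (5, 6)
window at n=3 equals window at n=0 → period = 3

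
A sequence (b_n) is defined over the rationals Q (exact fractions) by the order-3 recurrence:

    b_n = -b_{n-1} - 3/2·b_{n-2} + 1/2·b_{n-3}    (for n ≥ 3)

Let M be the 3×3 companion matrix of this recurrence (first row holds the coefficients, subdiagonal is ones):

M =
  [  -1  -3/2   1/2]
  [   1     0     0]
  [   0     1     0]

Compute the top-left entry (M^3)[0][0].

5/2

(M^3)[0][0] is the top entry after applying M 3 times to the unit state (1, 0, 0). Equivalently it is h_{5} for the auxiliary sequence (h_n) obeying the same recurrence with h_2 = 1 and h_i = 0 for 0 ≤ i < 2:
h_3 = -1·1 + -3/2·0 + 1/2·0 = -1
h_4 = -1·-1 + -3/2·1 + 1/2·0 = -1/2
h_5 = -1·-1/2 + -3/2·-1 + 1/2·1 = 5/2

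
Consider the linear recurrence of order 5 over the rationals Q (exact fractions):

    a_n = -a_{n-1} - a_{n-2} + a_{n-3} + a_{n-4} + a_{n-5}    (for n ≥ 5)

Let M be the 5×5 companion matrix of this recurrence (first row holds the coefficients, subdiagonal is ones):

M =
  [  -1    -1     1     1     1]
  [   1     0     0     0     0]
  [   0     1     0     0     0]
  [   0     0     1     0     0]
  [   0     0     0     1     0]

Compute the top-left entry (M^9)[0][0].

(M^9)[0][0] is the top entry after applying M 9 times to the unit state (1, 0, 0, 0, 0). Equivalently it is h_{13} for the auxiliary sequence (h_n) obeying the same recurrence with h_4 = 1 and h_i = 0 for 0 ≤ i < 4:
h_5 = -1·1 + -1·0 + 1·0 + 1·0 + 1·0 = -1
h_6 = -1·-1 + -1·1 + 1·0 + 1·0 + 1·0 = 0
h_7 = -1·0 + -1·-1 + 1·1 + 1·0 + 1·0 = 2
h_8 = -1·2 + -1·0 + 1·-1 + 1·1 + 1·0 = -2
h_9 = -1·-2 + -1·2 + 1·0 + 1·-1 + 1·1 = 0
h_10 = -1·0 + -1·-2 + 1·2 + 1·0 + 1·-1 = 3
h_11 = -1·3 + -1·0 + 1·-2 + 1·2 + 1·0 = -3
h_12 = -1·-3 + -1·3 + 1·0 + 1·-2 + 1·2 = 0
h_13 = -1·0 + -1·-3 + 1·3 + 1·0 + 1·-2 = 4

4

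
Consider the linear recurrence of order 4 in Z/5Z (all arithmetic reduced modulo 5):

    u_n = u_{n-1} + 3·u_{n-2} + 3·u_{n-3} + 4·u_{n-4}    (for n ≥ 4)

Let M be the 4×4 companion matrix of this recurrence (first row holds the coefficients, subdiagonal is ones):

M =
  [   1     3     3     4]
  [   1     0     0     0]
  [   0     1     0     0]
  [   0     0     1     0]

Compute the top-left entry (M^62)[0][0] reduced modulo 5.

(M^62)[0][0] is the top entry after applying M 62 times to the unit state (1, 0, 0, 0). Equivalently it is h_{65} for the auxiliary sequence (h_n) obeying the same recurrence with h_3 = 1 and h_i = 0 for 0 ≤ i < 3:
h_4 = 1·1 + 3·0 + 3·0 + 4·0 = 1
h_5 = 1·1 + 3·1 + 3·0 + 4·0 = 4
h_6 = 1·4 + 3·1 + 3·1 + 4·0 = 0
h_7 = 1·0 + 3·4 + 3·1 + 4·1 = 4
h_8 = 1·4 + 3·0 + 3·4 + 4·1 = 0
h_9 = 1·0 + 3·4 + 3·0 + 4·4 = 3
h_10 = 1·3 + 3·0 + 3·4 + 4·0 = 0
h_11 = 1·0 + 3·3 + 3·0 + 4·4 = 0
h_12 = 1·0 + 3·0 + 3·3 + 4·0 = 4
h_13 = 1·4 + 3·0 + 3·0 + 4·3 = 1
h_14 = 1·1 + 3·4 + 3·0 + 4·0 = 3
h_15 = 1·3 + 3·1 + 3·4 + 4·0 = 3
h_16 = 1·3 + 3·3 + 3·1 + 4·4 = 1
h_17 = 1·1 + 3·3 + 3·3 + 4·1 = 3
h_18 = 1·3 + 3·1 + 3·3 + 4·3 = 2
h_19 = 1·2 + 3·3 + 3·1 + 4·3 = 1
h_20 = 1·1 + 3·2 + 3·3 + 4·1 = 0
h_21 = 1·0 + 3·1 + 3·2 + 4·3 = 1
h_22 = 1·1 + 3·0 + 3·1 + 4·2 = 2
h_23 = 1·2 + 3·1 + 3·0 + 4·1 = 4
h_24 = 1·4 + 3·2 + 3·1 + 4·0 = 3
h_25 = 1·3 + 3·4 + 3·2 + 4·1 = 0
h_26 = 1·0 + 3·3 + 3·4 + 4·2 = 4
h_27 = 1·4 + 3·0 + 3·3 + 4·4 = 4
h_28 = 1·4 + 3·4 + 3·0 + 4·3 = 3
h_29 = 1·3 + 3·4 + 3·4 + 4·0 = 2
h_30 = 1·2 + 3·3 + 3·4 + 4·4 = 4
h_31 = 1·4 + 3·2 + 3·3 + 4·4 = 0
h_32 = 1·0 + 3·4 + 3·2 + 4·3 = 0
h_33 = 1·0 + 3·0 + 3·4 + 4·2 = 0
h_34 = 1·0 + 3·0 + 3·0 + 4·4 = 1
(h_31, h_32, h_33, h_34) = (0, 0, 0, 1) = (h_0, h_1, h_2, h_3), so the sequence has period 31.
65 ≡ 3 (mod 31), hence h_65 = h_3 = 1.

1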